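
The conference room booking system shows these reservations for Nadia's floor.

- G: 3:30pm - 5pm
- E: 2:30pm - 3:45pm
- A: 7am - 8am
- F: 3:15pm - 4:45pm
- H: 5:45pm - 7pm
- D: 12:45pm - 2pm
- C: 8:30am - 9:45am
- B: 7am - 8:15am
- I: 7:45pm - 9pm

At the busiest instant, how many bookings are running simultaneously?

3

Sort all start/end points and keep a running count:
7am start A → 1
7am start B → 2
8am end A → 1
8:15am end B → 0
8:30am start C → 1
9:45am end C → 0
12:45pm start D → 1
2pm end D → 0
2:30pm start E → 1
3:15pm start F → 2
3:30pm start G → 3
3:45pm end E → 2
4:45pm end F → 1
5pm end G → 0
5:45pm start H → 1
7pm end H → 0
7:45pm start I → 1
9pm end I → 0
Peak is 3, at 3:30pm (E, F, G).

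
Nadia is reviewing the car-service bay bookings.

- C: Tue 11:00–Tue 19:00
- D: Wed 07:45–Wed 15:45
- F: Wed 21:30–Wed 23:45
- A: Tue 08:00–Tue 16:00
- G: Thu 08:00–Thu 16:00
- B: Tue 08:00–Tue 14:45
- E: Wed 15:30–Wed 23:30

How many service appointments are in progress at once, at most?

3

Walk through starts and ends in time order (an end at T is processed before a start at T):
Tue 08:00 start A → 1
Tue 08:00 start B → 2
Tue 11:00 start C → 3
Tue 14:45 end B → 2
Tue 16:00 end A → 1
Tue 19:00 end C → 0
Wed 07:45 start D → 1
Wed 15:30 start E → 2
Wed 15:45 end D → 1
Wed 21:30 start F → 2
Wed 23:30 end E → 1
Wed 23:45 end F → 0
Thu 08:00 start G → 1
Thu 16:00 end G → 0
Peak is 3, at Tue 11:00 (A, B, C).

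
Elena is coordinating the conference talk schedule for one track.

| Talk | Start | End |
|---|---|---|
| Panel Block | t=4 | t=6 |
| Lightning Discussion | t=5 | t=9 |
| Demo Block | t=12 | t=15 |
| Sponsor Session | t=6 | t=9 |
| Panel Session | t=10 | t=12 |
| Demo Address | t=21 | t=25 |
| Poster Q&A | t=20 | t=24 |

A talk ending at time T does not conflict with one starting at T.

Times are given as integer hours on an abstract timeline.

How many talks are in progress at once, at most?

Sweep the timeline, counting +1 at each start and −1 at each end (ends before starts at a tie):
t=4 start Panel Block → 1
t=5 start Lightning Discussion → 2
t=6 end Panel Block → 1
t=6 start Sponsor Session → 2
t=9 end Lightning Discussion → 1
t=9 end Sponsor Session → 0
t=10 start Panel Session → 1
t=12 end Panel Session → 0
t=12 start Demo Block → 1
t=15 end Demo Block → 0
t=20 start Poster Q&A → 1
t=21 start Demo Address → 2
t=24 end Poster Q&A → 1
t=25 end Demo Address → 0
Peak is 2, at t=5 (Lightning Discussion, Panel Block).

2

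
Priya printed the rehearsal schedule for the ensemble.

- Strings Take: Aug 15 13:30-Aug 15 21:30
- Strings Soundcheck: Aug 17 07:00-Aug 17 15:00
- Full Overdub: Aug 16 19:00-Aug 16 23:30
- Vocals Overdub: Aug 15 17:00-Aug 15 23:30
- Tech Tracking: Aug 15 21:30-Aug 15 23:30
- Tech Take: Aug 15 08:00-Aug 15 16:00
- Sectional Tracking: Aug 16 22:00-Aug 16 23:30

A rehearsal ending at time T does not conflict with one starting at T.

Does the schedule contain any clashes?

Yes

Sorted by start: Tech Take, Strings Take, Vocals Overdub, Tech Tracking, Full Overdub, Sectional Tracking, Strings Soundcheck.
Strings Take starts before Tech Take ends → Tech Take and Strings Take overlap.
That's a conflict, so the schedule is not conflict-free.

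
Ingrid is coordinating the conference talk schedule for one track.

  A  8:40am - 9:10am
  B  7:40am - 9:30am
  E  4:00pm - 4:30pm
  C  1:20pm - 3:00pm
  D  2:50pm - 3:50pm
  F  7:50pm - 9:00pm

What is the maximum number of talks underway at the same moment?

2

Walk through starts and ends in time order (an end at T is processed before a start at T):
7:40am start B → 1
8:40am start A → 2
9:10am end A → 1
9:30am end B → 0
1:20pm start C → 1
2:50pm start D → 2
3:00pm end C → 1
3:50pm end D → 0
4:00pm start E → 1
4:30pm end E → 0
7:50pm start F → 1
9:00pm end F → 0
Peak is 2, at 8:40am (A, B).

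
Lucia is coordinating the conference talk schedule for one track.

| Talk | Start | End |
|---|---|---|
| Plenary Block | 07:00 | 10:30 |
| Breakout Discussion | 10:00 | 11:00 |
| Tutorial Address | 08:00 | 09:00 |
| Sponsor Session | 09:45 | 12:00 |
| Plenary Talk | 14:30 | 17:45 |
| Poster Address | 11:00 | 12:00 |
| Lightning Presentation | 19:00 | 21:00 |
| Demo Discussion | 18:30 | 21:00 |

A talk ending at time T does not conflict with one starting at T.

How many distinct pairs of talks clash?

6

Sorted by start: Plenary Block, Tutorial Address, Sponsor Session, Breakout Discussion, Poster Address, Plenary Talk, Demo Discussion, Lightning Presentation.
Tutorial Address starts before Plenary Block ends → Plenary Block and Tutorial Address overlap.
Sponsor Session starts before Plenary Block ends → Plenary Block and Sponsor Session overlap.
Breakout Discussion starts before Plenary Block ends → Plenary Block and Breakout Discussion overlap.
Poster Address starts after Plenary Block ends, so nothing later overlaps Plenary Block either.
Sponsor Session starts after Tutorial Address ends, so nothing later overlaps Tutorial Address either.
Breakout Discussion starts before Sponsor Session ends → Sponsor Session and Breakout Discussion overlap.
Poster Address starts before Sponsor Session ends → Sponsor Session and Poster Address overlap.
Plenary Talk starts after Sponsor Session ends, so nothing later overlaps Sponsor Session either.
Poster Address starts exactly when Breakout Discussion ends (back-to-back, no overlap), so nothing later overlaps Breakout Discussion either.
Plenary Talk starts after Poster Address ends, so nothing later overlaps Poster Address either.
Demo Discussion starts after Plenary Talk ends, so nothing later overlaps Plenary Talk either.
Lightning Presentation starts before Demo Discussion ends → Demo Discussion and Lightning Presentation overlap.
Overlapping pairs: Breakout Discussion & Plenary Block, Breakout Discussion & Sponsor Session, Demo Discussion & Lightning Presentation, Plenary Block & Sponsor Session, Plenary Block & Tutorial Address, Poster Address & Sponsor Session — 6 in total.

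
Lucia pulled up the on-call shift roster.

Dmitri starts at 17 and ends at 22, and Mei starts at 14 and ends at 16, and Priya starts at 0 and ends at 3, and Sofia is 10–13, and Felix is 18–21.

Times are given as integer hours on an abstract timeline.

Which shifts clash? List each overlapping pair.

Dmitri & Felix

Sorted by start: Priya, Sofia, Mei, Dmitri, Felix.
Sofia starts after Priya ends, so Priya has no further overlaps.
Mei starts after Sofia ends, so Sofia has no further overlaps.
Dmitri starts after Mei ends, so Mei has no further overlaps.
Felix starts before Dmitri ends → Dmitri and Felix overlap.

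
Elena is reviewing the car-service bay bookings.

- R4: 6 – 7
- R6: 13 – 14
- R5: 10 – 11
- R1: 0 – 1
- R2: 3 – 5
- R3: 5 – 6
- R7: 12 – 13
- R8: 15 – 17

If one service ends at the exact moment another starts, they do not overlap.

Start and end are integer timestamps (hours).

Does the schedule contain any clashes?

Sorted by start: R1, R2, R3, R4, R5, R7, R6, R8.
R2 starts after R1 ends, so R1 has no further overlaps.
R3 starts exactly when R2 ends (back-to-back, no overlap), so R2 has no further overlaps.
R4 starts exactly when R3 ends (back-to-back, no overlap), so R3 has no further overlaps.
R5 starts after R4 ends, so R4 has no further overlaps.
R7 starts after R5 ends, so R5 has no further overlaps.
R6 starts exactly when R7 ends (back-to-back, no overlap), so R7 has no further overlaps.
R8 starts after R6 ends.
Every pair is clear; the schedule has no overlaps.

No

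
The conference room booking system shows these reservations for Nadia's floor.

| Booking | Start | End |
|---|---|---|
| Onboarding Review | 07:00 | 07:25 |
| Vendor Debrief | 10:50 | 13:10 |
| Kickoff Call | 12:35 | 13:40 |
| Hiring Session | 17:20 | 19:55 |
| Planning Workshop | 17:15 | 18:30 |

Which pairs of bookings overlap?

Hiring Session & Planning Workshop, Kickoff Call & Vendor Debrief

Sorted by start: Onboarding Review, Vendor Debrief, Kickoff Call, Planning Workshop, Hiring Session.
Vendor Debrief starts after Onboarding Review ends — done with Onboarding Review.
Kickoff Call starts before Vendor Debrief ends → Vendor Debrief and Kickoff Call overlap.
Planning Workshop starts after Vendor Debrief ends — done with Vendor Debrief.
Planning Workshop starts after Kickoff Call ends — done with Kickoff Call.
Hiring Session starts before Planning Workshop ends → Planning Workshop and Hiring Session overlap.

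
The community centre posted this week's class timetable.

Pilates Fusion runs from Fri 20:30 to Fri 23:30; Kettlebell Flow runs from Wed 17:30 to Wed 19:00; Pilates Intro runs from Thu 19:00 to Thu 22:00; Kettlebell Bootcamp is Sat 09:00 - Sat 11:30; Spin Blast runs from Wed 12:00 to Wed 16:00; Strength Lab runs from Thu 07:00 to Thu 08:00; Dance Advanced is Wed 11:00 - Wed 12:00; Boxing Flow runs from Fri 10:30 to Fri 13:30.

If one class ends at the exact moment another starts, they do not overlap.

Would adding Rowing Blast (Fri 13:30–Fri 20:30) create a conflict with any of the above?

Dance Advanced: ends Wed 12:00 at or before Rowing Blast starts Fri 13:30 → clear.
Spin Blast: ends Wed 16:00 at or before Rowing Blast starts Fri 13:30 → clear.
Kettlebell Flow: ends Wed 19:00 at or before Rowing Blast starts Fri 13:30 → clear.
Strength Lab: ends Thu 08:00 at or before Rowing Blast starts Fri 13:30 → clear.
Pilates Intro: ends Thu 22:00 at or before Rowing Blast starts Fri 13:30 → clear.
Boxing Flow: ends Fri 13:30 at or before Rowing Blast starts Fri 13:30 → clear.
Pilates Fusion: starts Fri 20:30 at or after Rowing Blast ends Fri 20:30 → clear.
Kettlebell Bootcamp: starts Sat 09:00 at or after Rowing Blast ends Fri 20:30 → clear.

No — it doesn't clash with anything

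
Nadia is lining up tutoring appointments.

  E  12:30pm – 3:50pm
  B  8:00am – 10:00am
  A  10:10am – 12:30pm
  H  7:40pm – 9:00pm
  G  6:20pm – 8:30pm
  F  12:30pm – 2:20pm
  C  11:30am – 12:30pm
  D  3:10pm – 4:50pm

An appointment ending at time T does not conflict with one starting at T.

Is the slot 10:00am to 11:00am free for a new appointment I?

No — it overlaps A

B: ends 10:00am at or before I starts 10:00am → clear.
A: starts 10:10am before I ends 11:00am, and ends 12:30pm after I starts 10:00am → overlap.
C: starts 11:30am at or after I ends 11:00am → clear.
E: starts 12:30pm at or after I ends 11:00am → clear.
F: starts 12:30pm at or after I ends 11:00am → clear.
D: starts 3:10pm at or after I ends 11:00am → clear.
G: starts 6:20pm at or after I ends 11:00am → clear.
H: starts 7:40pm at or after I ends 11:00am → clear.
I overlaps A.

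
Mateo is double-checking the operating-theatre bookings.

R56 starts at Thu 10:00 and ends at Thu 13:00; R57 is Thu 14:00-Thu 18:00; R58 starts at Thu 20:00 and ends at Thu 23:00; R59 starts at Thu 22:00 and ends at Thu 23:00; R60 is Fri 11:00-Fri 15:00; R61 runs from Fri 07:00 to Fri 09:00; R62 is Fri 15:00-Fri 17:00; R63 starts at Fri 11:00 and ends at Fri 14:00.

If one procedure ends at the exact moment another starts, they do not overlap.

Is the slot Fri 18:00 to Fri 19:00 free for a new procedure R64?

R56: ends Thu 13:00 at or before R64 starts Fri 18:00 → clear.
R57: ends Thu 18:00 at or before R64 starts Fri 18:00 → clear.
R58: ends Thu 23:00 at or before R64 starts Fri 18:00 → clear.
R59: ends Thu 23:00 at or before R64 starts Fri 18:00 → clear.
R61: ends Fri 09:00 at or before R64 starts Fri 18:00 → clear.
R60: ends Fri 15:00 at or before R64 starts Fri 18:00 → clear.
R63: ends Fri 14:00 at or before R64 starts Fri 18:00 → clear.
R62: ends Fri 17:00 at or before R64 starts Fri 18:00 → clear.

Yes — the slot is free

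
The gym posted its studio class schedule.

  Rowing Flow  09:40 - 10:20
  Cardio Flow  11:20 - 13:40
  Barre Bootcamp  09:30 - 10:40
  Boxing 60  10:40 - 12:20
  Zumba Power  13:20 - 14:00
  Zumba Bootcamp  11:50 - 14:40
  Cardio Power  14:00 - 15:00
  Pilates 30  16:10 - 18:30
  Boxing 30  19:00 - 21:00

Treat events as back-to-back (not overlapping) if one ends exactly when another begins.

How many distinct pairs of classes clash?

Check each pair: they overlap iff neither finishes before the other starts.
Sorted by start: Barre Bootcamp, Rowing Flow, Boxing 60, Cardio Flow, Zumba Bootcamp, Zumba Power, Cardio Power, Pilates 30, Boxing 30.
Rowing Flow starts before Barre Bootcamp ends → Barre Bootcamp and Rowing Flow overlap.
Boxing 60 starts exactly when Barre Bootcamp ends (back-to-back, no overlap) — done with Barre Bootcamp.
Boxing 60 starts after Rowing Flow ends — done with Rowing Flow.
Cardio Flow starts before Boxing 60 ends → Boxing 60 and Cardio Flow overlap.
Zumba Bootcamp starts before Boxing 60 ends → Boxing 60 and Zumba Bootcamp overlap.
Zumba Power starts after Boxing 60 ends — done with Boxing 60.
Zumba Bootcamp starts before Cardio Flow ends → Cardio Flow and Zumba Bootcamp overlap.
Zumba Power starts before Cardio Flow ends → Cardio Flow and Zumba Power overlap.
Cardio Power starts after Cardio Flow ends — done with Cardio Flow.
Zumba Power starts before Zumba Bootcamp ends → Zumba Bootcamp and Zumba Power overlap.
Cardio Power starts before Zumba Bootcamp ends → Zumba Bootcamp and Cardio Power overlap.
Pilates 30 starts after Zumba Bootcamp ends — done with Zumba Bootcamp.
Cardio Power starts exactly when Zumba Power ends (back-to-back, no overlap) — done with Zumba Power.
Pilates 30 starts after Cardio Power ends — done with Cardio Power.
Boxing 30 starts after Pilates 30 ends.
Overlapping pairs: Barre Bootcamp & Rowing Flow, Boxing 60 & Cardio Flow, Boxing 60 & Zumba Bootcamp, Cardio Flow & Zumba Bootcamp, Cardio Flow & Zumba Power, Cardio Power & Zumba Bootcamp, Zumba Bootcamp & Zumba Power — 7 in total.

7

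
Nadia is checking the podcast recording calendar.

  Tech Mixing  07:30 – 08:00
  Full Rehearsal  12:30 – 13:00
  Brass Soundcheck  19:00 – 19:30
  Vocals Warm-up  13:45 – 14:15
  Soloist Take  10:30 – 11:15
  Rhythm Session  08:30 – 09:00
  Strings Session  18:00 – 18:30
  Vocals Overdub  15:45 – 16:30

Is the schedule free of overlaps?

Yes

Sorted by start: Tech Mixing, Rhythm Session, Soloist Take, Full Rehearsal, Vocals Warm-up, Vocals Overdub, Strings Session, Brass Soundcheck.
Rhythm Session starts after Tech Mixing ends, so nothing later overlaps Tech Mixing either.
Soloist Take starts after Rhythm Session ends, so nothing later overlaps Rhythm Session either.
Full Rehearsal starts after Soloist Take ends, so nothing later overlaps Soloist Take either.
Vocals Warm-up starts after Full Rehearsal ends, so nothing later overlaps Full Rehearsal either.
Vocals Overdub starts after Vocals Warm-up ends, so nothing later overlaps Vocals Warm-up either.
Strings Session starts after Vocals Overdub ends, so nothing later overlaps Vocals Overdub either.
Brass Soundcheck starts after Strings Session ends.
Every pair is clear; the schedule has no overlaps.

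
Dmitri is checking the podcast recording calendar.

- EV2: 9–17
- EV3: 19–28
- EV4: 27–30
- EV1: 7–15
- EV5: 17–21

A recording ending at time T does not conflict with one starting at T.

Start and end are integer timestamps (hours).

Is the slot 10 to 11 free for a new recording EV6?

EV1: starts 7 before EV6 ends 11, and ends 15 after EV6 starts 10 → overlap.
EV2: starts 9 before EV6 ends 11, and ends 17 after EV6 starts 10 → overlap.
EV5: starts 17 at or after EV6 ends 11 → clear.
EV3: starts 19 at or after EV6 ends 11 → clear.
EV4: starts 27 at or after EV6 ends 11 → clear.
EV6 overlaps EV1, EV2.

No — it overlaps EV1, EV2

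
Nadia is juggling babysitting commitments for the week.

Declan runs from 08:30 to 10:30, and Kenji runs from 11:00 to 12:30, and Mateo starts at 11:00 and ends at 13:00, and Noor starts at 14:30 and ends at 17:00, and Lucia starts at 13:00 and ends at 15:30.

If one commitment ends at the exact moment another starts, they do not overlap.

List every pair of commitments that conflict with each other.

Sorted by start: Declan, Kenji, Mateo, Lucia, Noor.
Kenji starts after Declan ends, so nothing later overlaps Declan either.
Mateo starts before Kenji ends → Kenji and Mateo overlap.
Lucia starts after Kenji ends, so nothing later overlaps Kenji either.
Lucia starts exactly when Mateo ends (back-to-back, no overlap), so nothing later overlaps Mateo either.
Noor starts before Lucia ends → Lucia and Noor overlap.

Kenji & Mateo, Lucia & Noor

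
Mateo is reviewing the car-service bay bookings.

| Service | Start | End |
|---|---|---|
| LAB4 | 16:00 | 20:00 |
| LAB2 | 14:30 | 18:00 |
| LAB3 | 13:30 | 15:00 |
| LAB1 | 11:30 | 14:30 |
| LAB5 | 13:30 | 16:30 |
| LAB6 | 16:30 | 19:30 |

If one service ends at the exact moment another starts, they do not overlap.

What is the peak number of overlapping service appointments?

Sort all start/end points and keep a running count:
11:30 start LAB1 → 1
13:30 start LAB3 → 2
13:30 start LAB5 → 3
14:30 end LAB1 → 2
14:30 start LAB2 → 3
15:00 end LAB3 → 2
16:00 start LAB4 → 3
16:30 end LAB5 → 2
16:30 start LAB6 → 3
18:00 end LAB2 → 2
19:30 end LAB6 → 1
20:00 end LAB4 → 0
Peak is 3, at 13:30 (LAB1, LAB3, LAB5).

3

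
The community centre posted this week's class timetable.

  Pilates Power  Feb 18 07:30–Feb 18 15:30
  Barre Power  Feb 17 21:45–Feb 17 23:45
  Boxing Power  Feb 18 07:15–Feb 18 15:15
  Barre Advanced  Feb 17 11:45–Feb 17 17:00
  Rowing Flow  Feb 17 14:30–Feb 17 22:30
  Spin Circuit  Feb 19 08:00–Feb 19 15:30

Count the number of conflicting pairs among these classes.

3

Check each pair: they overlap iff neither finishes before the other starts.
Sorted by start: Barre Advanced, Rowing Flow, Barre Power, Boxing Power, Pilates Power, Spin Circuit.
Rowing Flow starts before Barre Advanced ends → Barre Advanced and Rowing Flow overlap.
Barre Power starts after Barre Advanced ends, so nothing later overlaps Barre Advanced either.
Barre Power starts before Rowing Flow ends → Rowing Flow and Barre Power overlap.
Boxing Power starts after Rowing Flow ends, so nothing later overlaps Rowing Flow either.
Boxing Power starts after Barre Power ends, so nothing later overlaps Barre Power either.
Pilates Power starts before Boxing Power ends → Boxing Power and Pilates Power overlap.
Spin Circuit starts after Boxing Power ends.
Spin Circuit starts after Pilates Power ends.
Overlapping pairs: Barre Advanced & Rowing Flow, Barre Power & Rowing Flow, Boxing Power & Pilates Power — 3 in total.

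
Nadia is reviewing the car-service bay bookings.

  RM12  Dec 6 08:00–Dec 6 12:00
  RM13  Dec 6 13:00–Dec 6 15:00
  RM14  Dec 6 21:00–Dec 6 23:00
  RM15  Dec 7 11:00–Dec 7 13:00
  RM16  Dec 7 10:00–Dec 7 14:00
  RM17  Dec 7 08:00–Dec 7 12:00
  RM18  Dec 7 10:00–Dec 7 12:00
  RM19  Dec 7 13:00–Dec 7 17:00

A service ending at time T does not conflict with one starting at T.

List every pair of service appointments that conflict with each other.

RM15 & RM16, RM15 & RM17, RM15 & RM18, RM16 & RM17, RM16 & RM18, RM16 & RM19, RM17 & RM18

Sorted by start: RM12, RM13, RM14, RM17, RM16, RM18, RM15, RM19.
RM13 starts after RM12 ends, so nothing later overlaps RM12 either.
RM14 starts after RM13 ends, so nothing later overlaps RM13 either.
RM17 starts after RM14 ends, so nothing later overlaps RM14 either.
RM16 starts before RM17 ends → RM17 and RM16 overlap.
RM18 starts before RM17 ends → RM17 and RM18 overlap.
RM15 starts before RM17 ends → RM17 and RM15 overlap.
RM19 starts after RM17 ends.
RM18 starts before RM16 ends → RM16 and RM18 overlap.
RM15 starts before RM16 ends → RM16 and RM15 overlap.
RM19 starts before RM16 ends → RM16 and RM19 overlap.
RM15 starts before RM18 ends → RM18 and RM15 overlap.
RM19 starts after RM18 ends.
RM19 starts exactly when RM15 ends (back-to-back, no overlap).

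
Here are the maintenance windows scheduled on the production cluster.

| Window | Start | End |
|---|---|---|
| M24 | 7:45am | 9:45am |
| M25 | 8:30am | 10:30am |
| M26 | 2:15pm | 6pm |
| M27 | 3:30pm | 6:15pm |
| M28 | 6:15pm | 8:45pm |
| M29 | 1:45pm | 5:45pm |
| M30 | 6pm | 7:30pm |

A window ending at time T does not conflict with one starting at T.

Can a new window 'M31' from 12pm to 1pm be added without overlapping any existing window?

Yes — the slot is free

M24: ends 9:45am at or before M31 starts 12pm → clear.
M25: ends 10:30am at or before M31 starts 12pm → clear.
M29: starts 1:45pm at or after M31 ends 1pm → clear.
M26: starts 2:15pm at or after M31 ends 1pm → clear.
M27: starts 3:30pm at or after M31 ends 1pm → clear.
M30: starts 6pm at or after M31 ends 1pm → clear.
M28: starts 6:15pm at or after M31 ends 1pm → clear.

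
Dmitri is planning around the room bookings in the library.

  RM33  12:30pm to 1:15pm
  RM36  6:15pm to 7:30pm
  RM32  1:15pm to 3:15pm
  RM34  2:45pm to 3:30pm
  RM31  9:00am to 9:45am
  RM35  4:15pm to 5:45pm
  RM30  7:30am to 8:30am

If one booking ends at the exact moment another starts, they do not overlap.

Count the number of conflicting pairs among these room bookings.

Sorted by start: RM30, RM31, RM33, RM32, RM34, RM35, RM36.
RM31 starts after RM30 ends, so RM30 has no further overlaps.
RM33 starts after RM31 ends, so RM31 has no further overlaps.
RM32 starts exactly when RM33 ends (back-to-back, no overlap), so RM33 has no further overlaps.
RM34 starts before RM32 ends → RM32 and RM34 overlap.
RM35 starts after RM32 ends, so RM32 has no further overlaps.
RM35 starts after RM34 ends, so RM34 has no further overlaps.
RM36 starts after RM35 ends.
Overlapping pairs: RM32 & RM34 — 1 in total.

1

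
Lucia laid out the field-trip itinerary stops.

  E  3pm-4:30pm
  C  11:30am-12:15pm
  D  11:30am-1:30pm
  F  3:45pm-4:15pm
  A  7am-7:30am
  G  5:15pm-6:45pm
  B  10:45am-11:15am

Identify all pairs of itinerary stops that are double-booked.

Check each pair: they overlap iff neither finishes before the other starts.
Sorted by start: A, B, C, D, E, F, G.
B starts after A ends; A is clear from here.
C starts after B ends; B is clear from here.
D starts before C ends → C and D overlap.
E starts after C ends; C is clear from here.
E starts after D ends; D is clear from here.
F starts before E ends → E and F overlap.
G starts after E ends.
G starts after F ends.

C & D, E & F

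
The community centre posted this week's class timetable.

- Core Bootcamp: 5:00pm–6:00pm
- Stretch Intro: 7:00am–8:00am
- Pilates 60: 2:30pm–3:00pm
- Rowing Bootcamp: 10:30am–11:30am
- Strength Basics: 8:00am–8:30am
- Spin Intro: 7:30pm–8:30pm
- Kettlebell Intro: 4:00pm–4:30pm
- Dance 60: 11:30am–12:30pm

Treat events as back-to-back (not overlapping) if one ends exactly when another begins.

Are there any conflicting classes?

No

Check each pair: they overlap iff neither finishes before the other starts.
Sorted by start: Stretch Intro, Strength Basics, Rowing Bootcamp, Dance 60, Pilates 60, Kettlebell Intro, Core Bootcamp, Spin Intro.
Strength Basics starts exactly when Stretch Intro ends (back-to-back, no overlap), so nothing later overlaps Stretch Intro either.
Rowing Bootcamp starts after Strength Basics ends, so nothing later overlaps Strength Basics either.
Dance 60 starts exactly when Rowing Bootcamp ends (back-to-back, no overlap), so nothing later overlaps Rowing Bootcamp either.
Pilates 60 starts after Dance 60 ends, so nothing later overlaps Dance 60 either.
Kettlebell Intro starts after Pilates 60 ends, so nothing later overlaps Pilates 60 either.
Core Bootcamp starts after Kettlebell Intro ends, so nothing later overlaps Kettlebell Intro either.
Spin Intro starts after Core Bootcamp ends.
Every pair is clear; the schedule has no overlaps.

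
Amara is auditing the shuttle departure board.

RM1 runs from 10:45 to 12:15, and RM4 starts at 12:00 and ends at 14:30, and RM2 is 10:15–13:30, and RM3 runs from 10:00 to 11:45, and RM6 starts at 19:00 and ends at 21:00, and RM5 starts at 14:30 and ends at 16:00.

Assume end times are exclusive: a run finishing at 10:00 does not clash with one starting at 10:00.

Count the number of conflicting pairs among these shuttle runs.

5

Two intervals overlap when each starts before the other ends.
Sorted by start: RM3, RM2, RM1, RM4, RM5, RM6.
RM2 starts before RM3 ends → RM3 and RM2 overlap.
RM1 starts before RM3 ends → RM3 and RM1 overlap.
RM4 starts after RM3 ends; RM3 is clear from here.
RM1 starts before RM2 ends → RM2 and RM1 overlap.
RM4 starts before RM2 ends → RM2 and RM4 overlap.
RM5 starts after RM2 ends; RM2 is clear from here.
RM4 starts before RM1 ends → RM1 and RM4 overlap.
RM5 starts after RM1 ends; RM1 is clear from here.
RM5 starts exactly when RM4 ends (back-to-back, no overlap); RM4 is clear from here.
RM6 starts after RM5 ends.
Overlapping pairs: RM1 & RM2, RM1 & RM3, RM1 & RM4, RM2 & RM3, RM2 & RM4 — 5 in total.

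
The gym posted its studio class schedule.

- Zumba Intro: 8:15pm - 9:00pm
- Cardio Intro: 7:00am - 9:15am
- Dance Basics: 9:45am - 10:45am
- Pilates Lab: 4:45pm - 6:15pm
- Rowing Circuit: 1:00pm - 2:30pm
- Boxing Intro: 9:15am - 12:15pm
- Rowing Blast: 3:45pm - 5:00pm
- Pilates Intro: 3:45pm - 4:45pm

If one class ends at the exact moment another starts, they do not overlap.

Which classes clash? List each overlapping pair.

Sorted by start: Cardio Intro, Boxing Intro, Dance Basics, Rowing Circuit, Pilates Intro, Rowing Blast, Pilates Lab, Zumba Intro.
Boxing Intro starts exactly when Cardio Intro ends (back-to-back, no overlap), so nothing later overlaps Cardio Intro either.
Dance Basics starts before Boxing Intro ends → Boxing Intro and Dance Basics overlap.
Rowing Circuit starts after Boxing Intro ends, so nothing later overlaps Boxing Intro either.
Rowing Circuit starts after Dance Basics ends, so nothing later overlaps Dance Basics either.
Pilates Intro starts after Rowing Circuit ends, so nothing later overlaps Rowing Circuit either.
Rowing Blast starts before Pilates Intro ends → Pilates Intro and Rowing Blast overlap.
Pilates Lab starts exactly when Pilates Intro ends (back-to-back, no overlap), so nothing later overlaps Pilates Intro either.
Pilates Lab starts before Rowing Blast ends → Rowing Blast and Pilates Lab overlap.
Zumba Intro starts after Rowing Blast ends.
Zumba Intro starts after Pilates Lab ends.

Boxing Intro & Dance Basics, Pilates Intro & Rowing Blast, Pilates Lab & Rowing Blast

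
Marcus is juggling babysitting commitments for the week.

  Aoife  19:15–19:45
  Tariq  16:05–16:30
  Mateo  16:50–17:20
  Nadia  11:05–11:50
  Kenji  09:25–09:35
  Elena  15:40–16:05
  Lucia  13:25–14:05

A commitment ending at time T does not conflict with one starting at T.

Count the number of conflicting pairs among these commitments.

Sorted by start: Kenji, Nadia, Lucia, Elena, Tariq, Mateo, Aoife.
Nadia starts after Kenji ends, so nothing later overlaps Kenji either.
Lucia starts after Nadia ends, so nothing later overlaps Nadia either.
Elena starts after Lucia ends, so nothing later overlaps Lucia either.
Tariq starts exactly when Elena ends (back-to-back, no overlap), so nothing later overlaps Elena either.
Mateo starts after Tariq ends, so nothing later overlaps Tariq either.
Aoife starts after Mateo ends.
No pair overlaps.

0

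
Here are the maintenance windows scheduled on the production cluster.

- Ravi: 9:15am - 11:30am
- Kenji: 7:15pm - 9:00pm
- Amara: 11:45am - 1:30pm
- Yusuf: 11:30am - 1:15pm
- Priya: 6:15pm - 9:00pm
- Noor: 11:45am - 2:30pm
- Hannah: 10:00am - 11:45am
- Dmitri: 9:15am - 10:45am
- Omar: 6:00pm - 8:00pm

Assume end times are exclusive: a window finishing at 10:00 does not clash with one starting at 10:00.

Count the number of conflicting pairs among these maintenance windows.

10

Sorted by start: Ravi, Dmitri, Hannah, Yusuf, Amara, Noor, Omar, Priya, Kenji.
Dmitri starts before Ravi ends → Ravi and Dmitri overlap.
Hannah starts before Ravi ends → Ravi and Hannah overlap.
Yusuf starts exactly when Ravi ends (back-to-back, no overlap) — done with Ravi.
Hannah starts before Dmitri ends → Dmitri and Hannah overlap.
Yusuf starts after Dmitri ends — done with Dmitri.
Yusuf starts before Hannah ends → Hannah and Yusuf overlap.
Amara starts exactly when Hannah ends (back-to-back, no overlap) — done with Hannah.
Amara starts before Yusuf ends → Yusuf and Amara overlap.
Noor starts before Yusuf ends → Yusuf and Noor overlap.
Omar starts after Yusuf ends — done with Yusuf.
Noor starts before Amara ends → Amara and Noor overlap.
Omar starts after Amara ends — done with Amara.
Omar starts after Noor ends — done with Noor.
Priya starts before Omar ends → Omar and Priya overlap.
Kenji starts before Omar ends → Omar and Kenji overlap.
Kenji starts before Priya ends → Priya and Kenji overlap.
Overlapping pairs: Amara & Noor, Amara & Yusuf, Dmitri & Hannah, Dmitri & Ravi, Hannah & Ravi, Hannah & Yusuf, Kenji & Omar, Kenji & Priya, Noor & Yusuf, Omar & Priya — 10 in total.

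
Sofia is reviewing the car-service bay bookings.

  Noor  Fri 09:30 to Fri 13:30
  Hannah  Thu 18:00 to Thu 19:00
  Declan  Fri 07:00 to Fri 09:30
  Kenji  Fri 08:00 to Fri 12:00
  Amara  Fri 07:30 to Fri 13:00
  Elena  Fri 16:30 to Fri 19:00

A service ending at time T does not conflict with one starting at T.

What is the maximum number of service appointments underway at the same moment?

3

Sweep the timeline, counting +1 at each start and −1 at each end (ends before starts at a tie):
Thu 18:00 start Hannah → 1
Thu 19:00 end Hannah → 0
Fri 07:00 start Declan → 1
Fri 07:30 start Amara → 2
Fri 08:00 start Kenji → 3
Fri 09:30 end Declan → 2
Fri 09:30 start Noor → 3
Fri 12:00 end Kenji → 2
Fri 13:00 end Amara → 1
Fri 13:30 end Noor → 0
Fri 16:30 start Elena → 1
Fri 19:00 end Elena → 0
Peak is 3, at Fri 08:00 (Amara, Declan, Kenji).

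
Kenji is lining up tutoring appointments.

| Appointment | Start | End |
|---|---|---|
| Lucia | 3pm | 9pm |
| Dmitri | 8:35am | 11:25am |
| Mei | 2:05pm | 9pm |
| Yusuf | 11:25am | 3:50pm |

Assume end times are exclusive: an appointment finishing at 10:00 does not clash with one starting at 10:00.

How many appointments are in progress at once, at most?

3

Sweep the timeline, counting +1 at each start and −1 at each end (ends before starts at a tie):
8:35am start Dmitri → 1
11:25am end Dmitri → 0
11:25am start Yusuf → 1
2:05pm start Mei → 2
3pm start Lucia → 3
3:50pm end Yusuf → 2
9pm end Lucia → 1
9pm end Mei → 0
Peak is 3, at 3pm (Lucia, Mei, Yusuf).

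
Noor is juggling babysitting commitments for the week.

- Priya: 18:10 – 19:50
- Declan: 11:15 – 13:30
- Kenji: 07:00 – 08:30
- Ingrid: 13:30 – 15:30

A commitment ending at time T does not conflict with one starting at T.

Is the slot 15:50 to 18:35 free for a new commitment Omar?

Kenji: ends 08:30 at or before Omar starts 15:50 → clear.
Declan: ends 13:30 at or before Omar starts 15:50 → clear.
Ingrid: ends 15:30 at or before Omar starts 15:50 → clear.
Priya: starts 18:10 before Omar ends 18:35, and ends 19:50 after Omar starts 15:50 → overlap.
Omar overlaps Priya.

No — it overlaps Priya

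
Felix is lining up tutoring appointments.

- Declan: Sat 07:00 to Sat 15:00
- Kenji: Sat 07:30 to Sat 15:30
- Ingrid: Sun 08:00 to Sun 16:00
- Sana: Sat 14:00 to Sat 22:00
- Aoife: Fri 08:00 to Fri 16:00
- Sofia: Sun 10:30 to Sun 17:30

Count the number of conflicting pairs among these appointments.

4

Two intervals overlap when each starts before the other ends.
Sorted by start: Aoife, Declan, Kenji, Sana, Ingrid, Sofia.
Declan starts after Aoife ends; Aoife is clear from here.
Kenji starts before Declan ends → Declan and Kenji overlap.
Sana starts before Declan ends → Declan and Sana overlap.
Ingrid starts after Declan ends; Declan is clear from here.
Sana starts before Kenji ends → Kenji and Sana overlap.
Ingrid starts after Kenji ends; Kenji is clear from here.
Ingrid starts after Sana ends; Sana is clear from here.
Sofia starts before Ingrid ends → Ingrid and Sofia overlap.
Overlapping pairs: Declan & Kenji, Declan & Sana, Ingrid & Sofia, Kenji & Sana — 4 in total.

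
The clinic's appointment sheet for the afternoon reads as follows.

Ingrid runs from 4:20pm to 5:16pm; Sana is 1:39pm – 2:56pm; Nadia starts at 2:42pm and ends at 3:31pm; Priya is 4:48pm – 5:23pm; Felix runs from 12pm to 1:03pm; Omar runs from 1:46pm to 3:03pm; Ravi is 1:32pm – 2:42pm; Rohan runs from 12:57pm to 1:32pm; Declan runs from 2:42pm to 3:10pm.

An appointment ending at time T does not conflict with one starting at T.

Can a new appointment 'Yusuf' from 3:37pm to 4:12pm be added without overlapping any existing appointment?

Felix: ends 1:03pm at or before Yusuf starts 3:37pm → clear.
Rohan: ends 1:32pm at or before Yusuf starts 3:37pm → clear.
Ravi: ends 2:42pm at or before Yusuf starts 3:37pm → clear.
Sana: ends 2:56pm at or before Yusuf starts 3:37pm → clear.
Omar: ends 3:03pm at or before Yusuf starts 3:37pm → clear.
Declan: ends 3:10pm at or before Yusuf starts 3:37pm → clear.
Nadia: ends 3:31pm at or before Yusuf starts 3:37pm → clear.
Ingrid: starts 4:20pm at or after Yusuf ends 4:12pm → clear.
Priya: starts 4:48pm at or after Yusuf ends 4:12pm → clear.

Yes — the slot is free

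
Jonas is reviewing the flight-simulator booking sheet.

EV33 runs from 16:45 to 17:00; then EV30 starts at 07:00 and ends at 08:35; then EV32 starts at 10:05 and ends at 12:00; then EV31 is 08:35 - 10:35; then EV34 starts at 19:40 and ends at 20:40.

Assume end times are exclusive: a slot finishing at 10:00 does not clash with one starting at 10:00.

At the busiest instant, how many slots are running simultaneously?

2

Sort all start/end points and keep a running count:
07:00 start EV30 → 1
08:35 end EV30 → 0
08:35 start EV31 → 1
10:05 start EV32 → 2
10:35 end EV31 → 1
12:00 end EV32 → 0
16:45 start EV33 → 1
17:00 end EV33 → 0
19:40 start EV34 → 1
20:40 end EV34 → 0
Peak is 2, at 10:05 (EV31, EV32).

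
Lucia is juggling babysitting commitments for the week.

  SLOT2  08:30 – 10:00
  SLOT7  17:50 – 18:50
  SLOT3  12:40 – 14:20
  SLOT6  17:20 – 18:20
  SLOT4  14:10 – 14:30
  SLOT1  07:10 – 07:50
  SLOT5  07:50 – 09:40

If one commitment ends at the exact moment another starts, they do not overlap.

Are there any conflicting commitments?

Yes

Sorted by start: SLOT1, SLOT5, SLOT2, SLOT3, SLOT4, SLOT6, SLOT7.
SLOT5 starts exactly when SLOT1 ends (back-to-back, no overlap), so nothing later overlaps SLOT1 either.
SLOT2 starts before SLOT5 ends → SLOT5 and SLOT2 overlap.
That's a conflict, so the schedule is not conflict-free.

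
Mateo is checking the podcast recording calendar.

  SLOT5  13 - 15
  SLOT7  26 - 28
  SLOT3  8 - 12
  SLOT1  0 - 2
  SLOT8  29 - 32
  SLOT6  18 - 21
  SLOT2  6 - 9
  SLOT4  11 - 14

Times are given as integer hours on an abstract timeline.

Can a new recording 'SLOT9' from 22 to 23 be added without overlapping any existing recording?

Yes — the slot is free

SLOT1: ends 2 at or before SLOT9 starts 22 → clear.
SLOT2: ends 9 at or before SLOT9 starts 22 → clear.
SLOT3: ends 12 at or before SLOT9 starts 22 → clear.
SLOT4: ends 14 at or before SLOT9 starts 22 → clear.
SLOT5: ends 15 at or before SLOT9 starts 22 → clear.
SLOT6: ends 21 at or before SLOT9 starts 22 → clear.
SLOT7: starts 26 at or after SLOT9 ends 23 → clear.
SLOT8: starts 29 at or after SLOT9 ends 23 → clear.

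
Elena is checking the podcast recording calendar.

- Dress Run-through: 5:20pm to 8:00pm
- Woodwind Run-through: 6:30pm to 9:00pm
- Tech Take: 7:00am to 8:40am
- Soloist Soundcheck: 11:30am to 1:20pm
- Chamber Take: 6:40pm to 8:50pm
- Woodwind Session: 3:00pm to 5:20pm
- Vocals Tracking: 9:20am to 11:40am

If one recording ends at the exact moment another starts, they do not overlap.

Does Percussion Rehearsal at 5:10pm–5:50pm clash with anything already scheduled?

Tech Take: ends 8:40am at or before Percussion Rehearsal starts 5:10pm → clear.
Vocals Tracking: ends 11:40am at or before Percussion Rehearsal starts 5:10pm → clear.
Soloist Soundcheck: ends 1:20pm at or before Percussion Rehearsal starts 5:10pm → clear.
Woodwind Session: starts 3:00pm before Percussion Rehearsal ends 5:50pm, and ends 5:20pm after Percussion Rehearsal starts 5:10pm → overlap.
Dress Run-through: starts 5:20pm before Percussion Rehearsal ends 5:50pm, and ends 8:00pm after Percussion Rehearsal starts 5:10pm → overlap.
Woodwind Run-through: starts 6:30pm at or after Percussion Rehearsal ends 5:50pm → clear.
Chamber Take: starts 6:40pm at or after Percussion Rehearsal ends 5:50pm → clear.
Percussion Rehearsal overlaps Dress Run-through, Woodwind Session.

Yes — it overlaps Dress Run-through, Woodwind Session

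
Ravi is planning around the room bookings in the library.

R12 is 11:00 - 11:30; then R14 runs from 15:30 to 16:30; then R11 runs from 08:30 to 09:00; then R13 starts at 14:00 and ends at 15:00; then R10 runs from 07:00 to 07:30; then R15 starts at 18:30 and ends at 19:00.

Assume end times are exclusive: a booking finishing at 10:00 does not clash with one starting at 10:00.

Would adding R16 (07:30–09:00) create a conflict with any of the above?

Yes — it overlaps R11

R10: ends 07:30 at or before R16 starts 07:30 → clear.
R11: starts 08:30 before R16 ends 09:00, and ends 09:00 after R16 starts 07:30 → overlap.
R12: starts 11:00 at or after R16 ends 09:00 → clear.
R13: starts 14:00 at or after R16 ends 09:00 → clear.
R14: starts 15:30 at or after R16 ends 09:00 → clear.
R15: starts 18:30 at or after R16 ends 09:00 → clear.
R16 overlaps R11.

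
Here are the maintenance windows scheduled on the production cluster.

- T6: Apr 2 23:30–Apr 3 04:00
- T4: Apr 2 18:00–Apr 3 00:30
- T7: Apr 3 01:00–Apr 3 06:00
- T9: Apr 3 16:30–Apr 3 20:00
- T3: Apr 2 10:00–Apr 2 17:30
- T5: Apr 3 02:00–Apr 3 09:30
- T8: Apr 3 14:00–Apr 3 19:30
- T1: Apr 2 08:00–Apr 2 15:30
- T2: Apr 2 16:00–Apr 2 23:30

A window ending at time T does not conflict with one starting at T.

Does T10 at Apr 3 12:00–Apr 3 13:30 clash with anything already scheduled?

T1: ends Apr 2 15:30 at or before T10 starts Apr 3 12:00 → clear.
T3: ends Apr 2 17:30 at or before T10 starts Apr 3 12:00 → clear.
T2: ends Apr 2 23:30 at or before T10 starts Apr 3 12:00 → clear.
T4: ends Apr 3 00:30 at or before T10 starts Apr 3 12:00 → clear.
T6: ends Apr 3 04:00 at or before T10 starts Apr 3 12:00 → clear.
T7: ends Apr 3 06:00 at or before T10 starts Apr 3 12:00 → clear.
T5: ends Apr 3 09:30 at or before T10 starts Apr 3 12:00 → clear.
T8: starts Apr 3 14:00 at or after T10 ends Apr 3 13:30 → clear.
T9: starts Apr 3 16:30 at or after T10 ends Apr 3 13:30 → clear.

No — it doesn't clash with anything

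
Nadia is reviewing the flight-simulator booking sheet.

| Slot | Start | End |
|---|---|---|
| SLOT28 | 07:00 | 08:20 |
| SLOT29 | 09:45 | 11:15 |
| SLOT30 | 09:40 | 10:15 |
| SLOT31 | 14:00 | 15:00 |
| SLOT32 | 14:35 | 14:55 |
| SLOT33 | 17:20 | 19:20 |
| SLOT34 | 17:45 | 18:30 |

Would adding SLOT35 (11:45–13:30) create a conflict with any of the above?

SLOT28: ends 08:20 at or before SLOT35 starts 11:45 → clear.
SLOT30: ends 10:15 at or before SLOT35 starts 11:45 → clear.
SLOT29: ends 11:15 at or before SLOT35 starts 11:45 → clear.
SLOT31: starts 14:00 at or after SLOT35 ends 13:30 → clear.
SLOT32: starts 14:35 at or after SLOT35 ends 13:30 → clear.
SLOT33: starts 17:20 at or after SLOT35 ends 13:30 → clear.
SLOT34: starts 17:45 at or after SLOT35 ends 13:30 → clear.

No — it doesn't clash with anything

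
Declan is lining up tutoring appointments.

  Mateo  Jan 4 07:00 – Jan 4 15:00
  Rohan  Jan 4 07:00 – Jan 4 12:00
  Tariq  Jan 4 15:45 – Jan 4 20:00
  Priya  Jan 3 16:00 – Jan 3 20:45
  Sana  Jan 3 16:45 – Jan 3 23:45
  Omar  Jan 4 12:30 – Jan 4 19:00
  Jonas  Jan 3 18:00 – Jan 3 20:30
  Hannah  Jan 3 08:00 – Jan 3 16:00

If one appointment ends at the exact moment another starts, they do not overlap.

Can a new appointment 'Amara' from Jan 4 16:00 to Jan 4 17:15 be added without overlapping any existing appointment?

No — it overlaps Omar, Tariq

Hannah: ends Jan 3 16:00 at or before Amara starts Jan 4 16:00 → clear.
Priya: ends Jan 3 20:45 at or before Amara starts Jan 4 16:00 → clear.
Sana: ends Jan 3 23:45 at or before Amara starts Jan 4 16:00 → clear.
Jonas: ends Jan 3 20:30 at or before Amara starts Jan 4 16:00 → clear.
Mateo: ends Jan 4 15:00 at or before Amara starts Jan 4 16:00 → clear.
Rohan: ends Jan 4 12:00 at or before Amara starts Jan 4 16:00 → clear.
Omar: starts Jan 4 12:30 before Amara ends Jan 4 17:15, and ends Jan 4 19:00 after Amara starts Jan 4 16:00 → overlap.
Tariq: starts Jan 4 15:45 before Amara ends Jan 4 17:15, and ends Jan 4 20:00 after Amara starts Jan 4 16:00 → overlap.
Amara overlaps Omar, Tariq.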